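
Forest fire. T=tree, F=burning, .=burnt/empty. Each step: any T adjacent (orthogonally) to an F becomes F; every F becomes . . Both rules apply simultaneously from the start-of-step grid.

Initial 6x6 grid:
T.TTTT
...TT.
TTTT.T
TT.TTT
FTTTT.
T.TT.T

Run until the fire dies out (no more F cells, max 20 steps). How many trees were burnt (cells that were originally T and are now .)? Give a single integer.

Step 1: +3 fires, +1 burnt (F count now 3)
Step 2: +3 fires, +3 burnt (F count now 3)
Step 3: +3 fires, +3 burnt (F count now 3)
Step 4: +4 fires, +3 burnt (F count now 4)
Step 5: +2 fires, +4 burnt (F count now 2)
Step 6: +2 fires, +2 burnt (F count now 2)
Step 7: +3 fires, +2 burnt (F count now 3)
Step 8: +2 fires, +3 burnt (F count now 2)
Step 9: +1 fires, +2 burnt (F count now 1)
Step 10: +0 fires, +1 burnt (F count now 0)
Fire out after step 10
Initially T: 25, now '.': 34
Total burnt (originally-T cells now '.'): 23

Answer: 23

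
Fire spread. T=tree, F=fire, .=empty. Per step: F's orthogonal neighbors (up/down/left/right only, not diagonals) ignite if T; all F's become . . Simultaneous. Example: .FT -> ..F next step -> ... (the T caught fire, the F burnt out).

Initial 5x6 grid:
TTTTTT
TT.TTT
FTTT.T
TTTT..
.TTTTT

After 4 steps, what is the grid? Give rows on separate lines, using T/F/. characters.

Step 1: 3 trees catch fire, 1 burn out
  TTTTTT
  FT.TTT
  .FTT.T
  FTTT..
  .TTTTT
Step 2: 4 trees catch fire, 3 burn out
  FTTTTT
  .F.TTT
  ..FT.T
  .FTT..
  .TTTTT
Step 3: 4 trees catch fire, 4 burn out
  .FTTTT
  ...TTT
  ...F.T
  ..FT..
  .FTTTT
Step 4: 4 trees catch fire, 4 burn out
  ..FTTT
  ...FTT
  .....T
  ...F..
  ..FTTT

..FTTT
...FTT
.....T
...F..
..FTTT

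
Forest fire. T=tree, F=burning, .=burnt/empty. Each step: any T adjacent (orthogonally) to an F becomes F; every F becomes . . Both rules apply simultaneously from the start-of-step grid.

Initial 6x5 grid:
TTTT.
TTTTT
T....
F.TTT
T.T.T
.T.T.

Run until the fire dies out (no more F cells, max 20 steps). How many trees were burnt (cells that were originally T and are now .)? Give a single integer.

Answer: 11

Derivation:
Step 1: +2 fires, +1 burnt (F count now 2)
Step 2: +1 fires, +2 burnt (F count now 1)
Step 3: +2 fires, +1 burnt (F count now 2)
Step 4: +2 fires, +2 burnt (F count now 2)
Step 5: +2 fires, +2 burnt (F count now 2)
Step 6: +2 fires, +2 burnt (F count now 2)
Step 7: +0 fires, +2 burnt (F count now 0)
Fire out after step 7
Initially T: 18, now '.': 23
Total burnt (originally-T cells now '.'): 11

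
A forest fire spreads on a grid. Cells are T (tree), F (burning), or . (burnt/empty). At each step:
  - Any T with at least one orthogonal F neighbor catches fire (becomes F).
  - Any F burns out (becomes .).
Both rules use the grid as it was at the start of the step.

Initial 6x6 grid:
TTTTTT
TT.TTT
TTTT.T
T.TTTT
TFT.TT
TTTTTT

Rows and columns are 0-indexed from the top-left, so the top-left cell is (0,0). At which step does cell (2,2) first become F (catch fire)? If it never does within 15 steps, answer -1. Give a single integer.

Step 1: cell (2,2)='T' (+3 fires, +1 burnt)
Step 2: cell (2,2)='T' (+4 fires, +3 burnt)
Step 3: cell (2,2)='F' (+4 fires, +4 burnt)
  -> target ignites at step 3
Step 4: cell (2,2)='.' (+5 fires, +4 burnt)
Step 5: cell (2,2)='.' (+6 fires, +5 burnt)
Step 6: cell (2,2)='.' (+5 fires, +6 burnt)
Step 7: cell (2,2)='.' (+3 fires, +5 burnt)
Step 8: cell (2,2)='.' (+1 fires, +3 burnt)
Step 9: cell (2,2)='.' (+0 fires, +1 burnt)
  fire out at step 9

3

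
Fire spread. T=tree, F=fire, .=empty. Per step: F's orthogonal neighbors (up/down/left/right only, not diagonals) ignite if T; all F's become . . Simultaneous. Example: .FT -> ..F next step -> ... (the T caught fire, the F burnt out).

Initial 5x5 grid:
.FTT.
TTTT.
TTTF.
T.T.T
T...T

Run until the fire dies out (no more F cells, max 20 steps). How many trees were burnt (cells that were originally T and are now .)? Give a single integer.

Answer: 12

Derivation:
Step 1: +4 fires, +2 burnt (F count now 4)
Step 2: +5 fires, +4 burnt (F count now 5)
Step 3: +1 fires, +5 burnt (F count now 1)
Step 4: +1 fires, +1 burnt (F count now 1)
Step 5: +1 fires, +1 burnt (F count now 1)
Step 6: +0 fires, +1 burnt (F count now 0)
Fire out after step 6
Initially T: 14, now '.': 23
Total burnt (originally-T cells now '.'): 12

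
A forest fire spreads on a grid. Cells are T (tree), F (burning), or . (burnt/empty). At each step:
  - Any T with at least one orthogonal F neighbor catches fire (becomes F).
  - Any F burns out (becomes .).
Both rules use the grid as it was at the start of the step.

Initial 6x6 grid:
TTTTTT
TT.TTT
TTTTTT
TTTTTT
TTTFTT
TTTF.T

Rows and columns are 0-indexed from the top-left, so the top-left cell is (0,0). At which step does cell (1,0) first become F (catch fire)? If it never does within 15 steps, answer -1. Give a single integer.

Step 1: cell (1,0)='T' (+4 fires, +2 burnt)
Step 2: cell (1,0)='T' (+6 fires, +4 burnt)
Step 3: cell (1,0)='T' (+8 fires, +6 burnt)
Step 4: cell (1,0)='T' (+5 fires, +8 burnt)
Step 5: cell (1,0)='T' (+5 fires, +5 burnt)
Step 6: cell (1,0)='F' (+3 fires, +5 burnt)
  -> target ignites at step 6
Step 7: cell (1,0)='.' (+1 fires, +3 burnt)
Step 8: cell (1,0)='.' (+0 fires, +1 burnt)
  fire out at step 8

6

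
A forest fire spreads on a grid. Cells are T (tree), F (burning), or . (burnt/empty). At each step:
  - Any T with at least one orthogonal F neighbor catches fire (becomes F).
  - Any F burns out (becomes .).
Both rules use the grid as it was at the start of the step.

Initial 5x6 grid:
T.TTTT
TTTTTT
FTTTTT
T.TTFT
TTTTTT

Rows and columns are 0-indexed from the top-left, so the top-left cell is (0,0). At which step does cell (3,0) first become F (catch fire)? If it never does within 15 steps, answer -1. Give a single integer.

Step 1: cell (3,0)='F' (+7 fires, +2 burnt)
  -> target ignites at step 1
Step 2: cell (3,0)='.' (+10 fires, +7 burnt)
Step 3: cell (3,0)='.' (+6 fires, +10 burnt)
Step 4: cell (3,0)='.' (+3 fires, +6 burnt)
Step 5: cell (3,0)='.' (+0 fires, +3 burnt)
  fire out at step 5

1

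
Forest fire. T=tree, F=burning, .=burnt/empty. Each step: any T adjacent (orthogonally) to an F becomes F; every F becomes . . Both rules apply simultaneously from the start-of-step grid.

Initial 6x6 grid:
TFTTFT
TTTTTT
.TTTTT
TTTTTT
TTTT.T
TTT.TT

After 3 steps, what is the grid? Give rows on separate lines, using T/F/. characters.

Step 1: 6 trees catch fire, 2 burn out
  F.FF.F
  TFTTFT
  .TTTTT
  TTTTTT
  TTTT.T
  TTT.TT
Step 2: 6 trees catch fire, 6 burn out
  ......
  F.FF.F
  .FTTFT
  TTTTTT
  TTTT.T
  TTT.TT
Step 3: 5 trees catch fire, 6 burn out
  ......
  ......
  ..FF.F
  TFTTFT
  TTTT.T
  TTT.TT

......
......
..FF.F
TFTTFT
TTTT.T
TTT.TT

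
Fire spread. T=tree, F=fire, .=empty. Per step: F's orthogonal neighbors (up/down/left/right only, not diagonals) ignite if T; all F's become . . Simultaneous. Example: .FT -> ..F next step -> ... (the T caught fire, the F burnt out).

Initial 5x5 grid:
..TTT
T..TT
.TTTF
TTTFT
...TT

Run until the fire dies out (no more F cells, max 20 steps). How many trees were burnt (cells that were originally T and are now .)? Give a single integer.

Step 1: +5 fires, +2 burnt (F count now 5)
Step 2: +5 fires, +5 burnt (F count now 5)
Step 3: +3 fires, +5 burnt (F count now 3)
Step 4: +1 fires, +3 burnt (F count now 1)
Step 5: +0 fires, +1 burnt (F count now 0)
Fire out after step 5
Initially T: 15, now '.': 24
Total burnt (originally-T cells now '.'): 14

Answer: 14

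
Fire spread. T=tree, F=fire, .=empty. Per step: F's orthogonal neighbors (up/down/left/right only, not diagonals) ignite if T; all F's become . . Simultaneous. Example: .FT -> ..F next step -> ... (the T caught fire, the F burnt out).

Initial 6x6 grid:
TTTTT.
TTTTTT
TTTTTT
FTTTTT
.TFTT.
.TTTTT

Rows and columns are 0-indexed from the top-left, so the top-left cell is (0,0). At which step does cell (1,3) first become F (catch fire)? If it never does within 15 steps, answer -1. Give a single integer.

Step 1: cell (1,3)='T' (+6 fires, +2 burnt)
Step 2: cell (1,3)='T' (+7 fires, +6 burnt)
Step 3: cell (1,3)='T' (+6 fires, +7 burnt)
Step 4: cell (1,3)='F' (+6 fires, +6 burnt)
  -> target ignites at step 4
Step 5: cell (1,3)='.' (+3 fires, +6 burnt)
Step 6: cell (1,3)='.' (+2 fires, +3 burnt)
Step 7: cell (1,3)='.' (+0 fires, +2 burnt)
  fire out at step 7

4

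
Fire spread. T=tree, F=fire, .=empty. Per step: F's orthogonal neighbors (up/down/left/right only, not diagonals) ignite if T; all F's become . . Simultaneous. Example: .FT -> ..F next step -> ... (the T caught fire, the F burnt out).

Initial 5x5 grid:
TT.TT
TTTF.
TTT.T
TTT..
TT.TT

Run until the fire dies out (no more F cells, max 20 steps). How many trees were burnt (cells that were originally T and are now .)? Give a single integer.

Answer: 15

Derivation:
Step 1: +2 fires, +1 burnt (F count now 2)
Step 2: +3 fires, +2 burnt (F count now 3)
Step 3: +4 fires, +3 burnt (F count now 4)
Step 4: +3 fires, +4 burnt (F count now 3)
Step 5: +2 fires, +3 burnt (F count now 2)
Step 6: +1 fires, +2 burnt (F count now 1)
Step 7: +0 fires, +1 burnt (F count now 0)
Fire out after step 7
Initially T: 18, now '.': 22
Total burnt (originally-T cells now '.'): 15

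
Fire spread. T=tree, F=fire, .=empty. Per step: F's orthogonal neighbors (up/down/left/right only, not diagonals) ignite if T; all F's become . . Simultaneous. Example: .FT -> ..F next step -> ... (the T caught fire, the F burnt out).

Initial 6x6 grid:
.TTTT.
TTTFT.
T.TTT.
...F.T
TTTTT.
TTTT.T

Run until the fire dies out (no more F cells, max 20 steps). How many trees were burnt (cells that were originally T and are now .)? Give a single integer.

Step 1: +5 fires, +2 burnt (F count now 5)
Step 2: +8 fires, +5 burnt (F count now 8)
Step 3: +4 fires, +8 burnt (F count now 4)
Step 4: +3 fires, +4 burnt (F count now 3)
Step 5: +1 fires, +3 burnt (F count now 1)
Step 6: +0 fires, +1 burnt (F count now 0)
Fire out after step 6
Initially T: 23, now '.': 34
Total burnt (originally-T cells now '.'): 21

Answer: 21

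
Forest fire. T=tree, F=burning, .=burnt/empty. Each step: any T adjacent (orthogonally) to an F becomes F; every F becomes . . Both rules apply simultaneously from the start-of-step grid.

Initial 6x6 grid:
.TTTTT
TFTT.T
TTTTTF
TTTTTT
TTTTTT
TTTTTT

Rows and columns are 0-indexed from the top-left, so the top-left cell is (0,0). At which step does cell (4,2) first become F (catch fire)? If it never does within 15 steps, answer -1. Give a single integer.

Step 1: cell (4,2)='T' (+7 fires, +2 burnt)
Step 2: cell (4,2)='T' (+9 fires, +7 burnt)
Step 3: cell (4,2)='T' (+8 fires, +9 burnt)
Step 4: cell (4,2)='F' (+5 fires, +8 burnt)
  -> target ignites at step 4
Step 5: cell (4,2)='.' (+3 fires, +5 burnt)
Step 6: cell (4,2)='.' (+0 fires, +3 burnt)
  fire out at step 6

4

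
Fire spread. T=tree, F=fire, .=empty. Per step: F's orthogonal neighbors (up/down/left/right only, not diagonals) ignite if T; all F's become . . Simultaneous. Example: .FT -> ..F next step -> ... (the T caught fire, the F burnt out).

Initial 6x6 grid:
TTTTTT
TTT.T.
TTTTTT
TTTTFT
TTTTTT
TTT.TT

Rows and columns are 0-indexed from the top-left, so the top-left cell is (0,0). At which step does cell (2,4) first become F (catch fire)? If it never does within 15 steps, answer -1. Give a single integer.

Step 1: cell (2,4)='F' (+4 fires, +1 burnt)
  -> target ignites at step 1
Step 2: cell (2,4)='.' (+7 fires, +4 burnt)
Step 3: cell (2,4)='.' (+5 fires, +7 burnt)
Step 4: cell (2,4)='.' (+7 fires, +5 burnt)
Step 5: cell (2,4)='.' (+5 fires, +7 burnt)
Step 6: cell (2,4)='.' (+3 fires, +5 burnt)
Step 7: cell (2,4)='.' (+1 fires, +3 burnt)
Step 8: cell (2,4)='.' (+0 fires, +1 burnt)
  fire out at step 8

1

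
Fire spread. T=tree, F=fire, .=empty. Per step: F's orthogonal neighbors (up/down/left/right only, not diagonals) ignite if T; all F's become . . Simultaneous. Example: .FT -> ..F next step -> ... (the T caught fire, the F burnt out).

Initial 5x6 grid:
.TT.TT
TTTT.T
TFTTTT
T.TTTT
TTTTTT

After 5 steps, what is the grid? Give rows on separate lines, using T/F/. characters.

Step 1: 3 trees catch fire, 1 burn out
  .TT.TT
  TFTT.T
  F.FTTT
  T.TTTT
  TTTTTT
Step 2: 6 trees catch fire, 3 burn out
  .FT.TT
  F.FT.T
  ...FTT
  F.FTTT
  TTTTTT
Step 3: 6 trees catch fire, 6 burn out
  ..F.TT
  ...F.T
  ....FT
  ...FTT
  FTFTTT
Step 4: 4 trees catch fire, 6 burn out
  ....TT
  .....T
  .....F
  ....FT
  .F.FTT
Step 5: 3 trees catch fire, 4 burn out
  ....TT
  .....F
  ......
  .....F
  ....FT

....TT
.....F
......
.....F
....FT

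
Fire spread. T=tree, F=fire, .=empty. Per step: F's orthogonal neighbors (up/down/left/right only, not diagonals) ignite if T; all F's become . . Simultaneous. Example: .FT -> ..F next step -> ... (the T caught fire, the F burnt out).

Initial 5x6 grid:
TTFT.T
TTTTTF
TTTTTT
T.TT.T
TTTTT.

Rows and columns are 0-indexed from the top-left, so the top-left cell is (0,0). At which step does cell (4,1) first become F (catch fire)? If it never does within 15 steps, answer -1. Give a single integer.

Step 1: cell (4,1)='T' (+6 fires, +2 burnt)
Step 2: cell (4,1)='T' (+6 fires, +6 burnt)
Step 3: cell (4,1)='T' (+4 fires, +6 burnt)
Step 4: cell (4,1)='T' (+3 fires, +4 burnt)
Step 5: cell (4,1)='F' (+3 fires, +3 burnt)
  -> target ignites at step 5
Step 6: cell (4,1)='.' (+2 fires, +3 burnt)
Step 7: cell (4,1)='.' (+0 fires, +2 burnt)
  fire out at step 7

5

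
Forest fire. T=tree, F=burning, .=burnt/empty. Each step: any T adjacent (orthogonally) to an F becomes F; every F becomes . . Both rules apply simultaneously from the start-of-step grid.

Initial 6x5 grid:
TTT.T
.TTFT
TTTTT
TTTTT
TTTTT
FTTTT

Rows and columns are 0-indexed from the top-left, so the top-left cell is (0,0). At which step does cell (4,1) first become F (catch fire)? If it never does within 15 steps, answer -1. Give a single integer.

Step 1: cell (4,1)='T' (+5 fires, +2 burnt)
Step 2: cell (4,1)='F' (+9 fires, +5 burnt)
  -> target ignites at step 2
Step 3: cell (4,1)='.' (+9 fires, +9 burnt)
Step 4: cell (4,1)='.' (+3 fires, +9 burnt)
Step 5: cell (4,1)='.' (+0 fires, +3 burnt)
  fire out at step 5

2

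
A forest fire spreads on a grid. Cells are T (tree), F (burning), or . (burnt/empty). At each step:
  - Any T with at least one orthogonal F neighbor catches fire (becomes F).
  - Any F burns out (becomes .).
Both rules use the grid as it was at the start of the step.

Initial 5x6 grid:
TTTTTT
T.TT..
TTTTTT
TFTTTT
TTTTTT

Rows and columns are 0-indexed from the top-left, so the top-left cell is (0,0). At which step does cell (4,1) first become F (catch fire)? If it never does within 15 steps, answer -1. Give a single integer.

Step 1: cell (4,1)='F' (+4 fires, +1 burnt)
  -> target ignites at step 1
Step 2: cell (4,1)='.' (+5 fires, +4 burnt)
Step 3: cell (4,1)='.' (+5 fires, +5 burnt)
Step 4: cell (4,1)='.' (+6 fires, +5 burnt)
Step 5: cell (4,1)='.' (+4 fires, +6 burnt)
Step 6: cell (4,1)='.' (+1 fires, +4 burnt)
Step 7: cell (4,1)='.' (+1 fires, +1 burnt)
Step 8: cell (4,1)='.' (+0 fires, +1 burnt)
  fire out at step 8

1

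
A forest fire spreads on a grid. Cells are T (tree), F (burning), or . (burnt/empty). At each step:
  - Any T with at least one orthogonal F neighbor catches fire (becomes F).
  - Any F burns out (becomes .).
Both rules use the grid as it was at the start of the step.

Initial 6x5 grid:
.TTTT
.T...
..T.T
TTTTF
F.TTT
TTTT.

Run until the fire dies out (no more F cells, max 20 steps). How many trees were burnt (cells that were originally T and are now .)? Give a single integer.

Step 1: +5 fires, +2 burnt (F count now 5)
Step 2: +4 fires, +5 burnt (F count now 4)
Step 3: +4 fires, +4 burnt (F count now 4)
Step 4: +0 fires, +4 burnt (F count now 0)
Fire out after step 4
Initially T: 18, now '.': 25
Total burnt (originally-T cells now '.'): 13

Answer: 13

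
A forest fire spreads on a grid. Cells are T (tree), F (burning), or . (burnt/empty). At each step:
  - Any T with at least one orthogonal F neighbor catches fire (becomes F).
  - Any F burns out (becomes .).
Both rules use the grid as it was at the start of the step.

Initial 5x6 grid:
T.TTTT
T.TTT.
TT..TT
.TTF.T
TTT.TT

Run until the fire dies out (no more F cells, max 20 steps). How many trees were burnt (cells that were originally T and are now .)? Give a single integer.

Step 1: +1 fires, +1 burnt (F count now 1)
Step 2: +2 fires, +1 burnt (F count now 2)
Step 3: +2 fires, +2 burnt (F count now 2)
Step 4: +2 fires, +2 burnt (F count now 2)
Step 5: +1 fires, +2 burnt (F count now 1)
Step 6: +1 fires, +1 burnt (F count now 1)
Step 7: +0 fires, +1 burnt (F count now 0)
Fire out after step 7
Initially T: 21, now '.': 18
Total burnt (originally-T cells now '.'): 9

Answer: 9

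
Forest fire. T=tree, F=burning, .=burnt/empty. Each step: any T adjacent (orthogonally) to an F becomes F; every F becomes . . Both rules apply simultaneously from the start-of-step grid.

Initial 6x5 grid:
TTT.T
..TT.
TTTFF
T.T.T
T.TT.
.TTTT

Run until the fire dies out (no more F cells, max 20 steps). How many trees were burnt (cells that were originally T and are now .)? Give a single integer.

Step 1: +3 fires, +2 burnt (F count now 3)
Step 2: +3 fires, +3 burnt (F count now 3)
Step 3: +3 fires, +3 burnt (F count now 3)
Step 4: +4 fires, +3 burnt (F count now 4)
Step 5: +4 fires, +4 burnt (F count now 4)
Step 6: +1 fires, +4 burnt (F count now 1)
Step 7: +0 fires, +1 burnt (F count now 0)
Fire out after step 7
Initially T: 19, now '.': 29
Total burnt (originally-T cells now '.'): 18

Answer: 18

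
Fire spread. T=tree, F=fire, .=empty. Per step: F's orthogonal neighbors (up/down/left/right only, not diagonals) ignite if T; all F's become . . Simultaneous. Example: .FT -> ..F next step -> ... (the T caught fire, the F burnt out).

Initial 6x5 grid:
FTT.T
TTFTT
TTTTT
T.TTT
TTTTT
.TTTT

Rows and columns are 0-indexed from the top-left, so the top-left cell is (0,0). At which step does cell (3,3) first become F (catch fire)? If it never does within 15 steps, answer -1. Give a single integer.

Step 1: cell (3,3)='T' (+6 fires, +2 burnt)
Step 2: cell (3,3)='T' (+5 fires, +6 burnt)
Step 3: cell (3,3)='F' (+5 fires, +5 burnt)
  -> target ignites at step 3
Step 4: cell (3,3)='.' (+5 fires, +5 burnt)
Step 5: cell (3,3)='.' (+3 fires, +5 burnt)
Step 6: cell (3,3)='.' (+1 fires, +3 burnt)
Step 7: cell (3,3)='.' (+0 fires, +1 burnt)
  fire out at step 7

3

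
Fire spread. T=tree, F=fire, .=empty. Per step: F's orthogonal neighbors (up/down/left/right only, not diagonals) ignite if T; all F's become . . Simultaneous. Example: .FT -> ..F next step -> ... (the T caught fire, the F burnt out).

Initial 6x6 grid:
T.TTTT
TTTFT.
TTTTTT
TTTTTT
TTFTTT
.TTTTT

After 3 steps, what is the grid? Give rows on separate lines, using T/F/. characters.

Step 1: 8 trees catch fire, 2 burn out
  T.TFTT
  TTF.F.
  TTTFTT
  TTFTTT
  TF.FTT
  .TFTTT
Step 2: 11 trees catch fire, 8 burn out
  T.F.FT
  TF....
  TTF.FT
  TF.FTT
  F...FT
  .F.FTT
Step 3: 8 trees catch fire, 11 burn out
  T....F
  F.....
  TF...F
  F...FT
  .....F
  ....FT

T....F
F.....
TF...F
F...FT
.....F
....FT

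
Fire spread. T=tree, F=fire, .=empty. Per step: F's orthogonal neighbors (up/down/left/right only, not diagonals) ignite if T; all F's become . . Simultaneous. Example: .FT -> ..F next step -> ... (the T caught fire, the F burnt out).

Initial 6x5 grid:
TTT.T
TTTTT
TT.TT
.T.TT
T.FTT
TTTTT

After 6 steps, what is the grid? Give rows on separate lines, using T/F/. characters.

Step 1: 2 trees catch fire, 1 burn out
  TTT.T
  TTTTT
  TT.TT
  .T.TT
  T..FT
  TTFTT
Step 2: 4 trees catch fire, 2 burn out
  TTT.T
  TTTTT
  TT.TT
  .T.FT
  T...F
  TF.FT
Step 3: 4 trees catch fire, 4 burn out
  TTT.T
  TTTTT
  TT.FT
  .T..F
  T....
  F...F
Step 4: 3 trees catch fire, 4 burn out
  TTT.T
  TTTFT
  TT..F
  .T...
  F....
  .....
Step 5: 2 trees catch fire, 3 burn out
  TTT.T
  TTF.F
  TT...
  .T...
  .....
  .....
Step 6: 3 trees catch fire, 2 burn out
  TTF.F
  TF...
  TT...
  .T...
  .....
  .....

TTF.F
TF...
TT...
.T...
.....
.....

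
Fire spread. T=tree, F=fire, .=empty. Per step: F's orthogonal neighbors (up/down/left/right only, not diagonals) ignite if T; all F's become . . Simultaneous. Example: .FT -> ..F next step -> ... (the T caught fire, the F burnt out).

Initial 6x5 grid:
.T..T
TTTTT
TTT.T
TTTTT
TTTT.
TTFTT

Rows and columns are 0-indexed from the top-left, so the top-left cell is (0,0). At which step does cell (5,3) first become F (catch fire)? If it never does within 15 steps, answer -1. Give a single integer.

Step 1: cell (5,3)='F' (+3 fires, +1 burnt)
  -> target ignites at step 1
Step 2: cell (5,3)='.' (+5 fires, +3 burnt)
Step 3: cell (5,3)='.' (+4 fires, +5 burnt)
Step 4: cell (5,3)='.' (+4 fires, +4 burnt)
Step 5: cell (5,3)='.' (+4 fires, +4 burnt)
Step 6: cell (5,3)='.' (+3 fires, +4 burnt)
Step 7: cell (5,3)='.' (+1 fires, +3 burnt)
Step 8: cell (5,3)='.' (+0 fires, +1 burnt)
  fire out at step 8

1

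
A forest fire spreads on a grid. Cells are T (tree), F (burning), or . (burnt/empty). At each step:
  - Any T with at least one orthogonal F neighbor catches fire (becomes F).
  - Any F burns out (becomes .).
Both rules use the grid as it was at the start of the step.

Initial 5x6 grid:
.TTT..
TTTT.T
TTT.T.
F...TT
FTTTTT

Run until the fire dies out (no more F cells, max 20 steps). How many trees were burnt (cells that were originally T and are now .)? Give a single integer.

Answer: 18

Derivation:
Step 1: +2 fires, +2 burnt (F count now 2)
Step 2: +3 fires, +2 burnt (F count now 3)
Step 3: +3 fires, +3 burnt (F count now 3)
Step 4: +3 fires, +3 burnt (F count now 3)
Step 5: +4 fires, +3 burnt (F count now 4)
Step 6: +3 fires, +4 burnt (F count now 3)
Step 7: +0 fires, +3 burnt (F count now 0)
Fire out after step 7
Initially T: 19, now '.': 29
Total burnt (originally-T cells now '.'): 18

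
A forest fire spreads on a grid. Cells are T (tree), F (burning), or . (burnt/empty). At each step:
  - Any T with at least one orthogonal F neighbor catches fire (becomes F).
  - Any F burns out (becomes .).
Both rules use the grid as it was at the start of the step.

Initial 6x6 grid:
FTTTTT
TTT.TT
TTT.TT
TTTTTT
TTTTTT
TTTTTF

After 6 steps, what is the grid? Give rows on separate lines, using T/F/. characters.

Step 1: 4 trees catch fire, 2 burn out
  .FTTTT
  FTT.TT
  TTT.TT
  TTTTTT
  TTTTTF
  TTTTF.
Step 2: 6 trees catch fire, 4 burn out
  ..FTTT
  .FT.TT
  FTT.TT
  TTTTTF
  TTTTF.
  TTTF..
Step 3: 8 trees catch fire, 6 burn out
  ...FTT
  ..F.TT
  .FT.TF
  FTTTF.
  TTTF..
  TTF...
Step 4: 9 trees catch fire, 8 burn out
  ....FT
  ....TF
  ..F.F.
  .FTF..
  FTF...
  TF....
Step 5: 5 trees catch fire, 9 burn out
  .....F
  ....F.
  ......
  ..F...
  .F....
  F.....
Step 6: 0 trees catch fire, 5 burn out
  ......
  ......
  ......
  ......
  ......
  ......

......
......
......
......
......
......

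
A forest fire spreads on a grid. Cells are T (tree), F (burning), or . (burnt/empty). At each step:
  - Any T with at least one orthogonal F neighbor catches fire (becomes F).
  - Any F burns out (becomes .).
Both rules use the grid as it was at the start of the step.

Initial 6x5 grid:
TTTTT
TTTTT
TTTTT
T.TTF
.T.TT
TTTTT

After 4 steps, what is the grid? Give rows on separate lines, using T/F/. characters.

Step 1: 3 trees catch fire, 1 burn out
  TTTTT
  TTTTT
  TTTTF
  T.TF.
  .T.TF
  TTTTT
Step 2: 5 trees catch fire, 3 burn out
  TTTTT
  TTTTF
  TTTF.
  T.F..
  .T.F.
  TTTTF
Step 3: 4 trees catch fire, 5 burn out
  TTTTF
  TTTF.
  TTF..
  T....
  .T...
  TTTF.
Step 4: 4 trees catch fire, 4 burn out
  TTTF.
  TTF..
  TF...
  T....
  .T...
  TTF..

TTTF.
TTF..
TF...
T....
.T...
TTF..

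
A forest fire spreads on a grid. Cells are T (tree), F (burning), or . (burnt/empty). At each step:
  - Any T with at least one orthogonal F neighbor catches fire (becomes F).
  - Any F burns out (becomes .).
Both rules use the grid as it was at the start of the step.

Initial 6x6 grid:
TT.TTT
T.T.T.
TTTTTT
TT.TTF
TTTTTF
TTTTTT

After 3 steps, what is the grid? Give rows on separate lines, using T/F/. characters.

Step 1: 4 trees catch fire, 2 burn out
  TT.TTT
  T.T.T.
  TTTTTF
  TT.TF.
  TTTTF.
  TTTTTF
Step 2: 4 trees catch fire, 4 burn out
  TT.TTT
  T.T.T.
  TTTTF.
  TT.F..
  TTTF..
  TTTTF.
Step 3: 4 trees catch fire, 4 burn out
  TT.TTT
  T.T.F.
  TTTF..
  TT....
  TTF...
  TTTF..

TT.TTT
T.T.F.
TTTF..
TT....
TTF...
TTTF..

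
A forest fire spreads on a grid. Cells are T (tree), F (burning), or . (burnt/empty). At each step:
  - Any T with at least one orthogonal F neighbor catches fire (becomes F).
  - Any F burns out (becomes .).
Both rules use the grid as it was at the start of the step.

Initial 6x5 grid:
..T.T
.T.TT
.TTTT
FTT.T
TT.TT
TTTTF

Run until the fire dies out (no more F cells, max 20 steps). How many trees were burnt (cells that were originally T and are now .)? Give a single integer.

Step 1: +4 fires, +2 burnt (F count now 4)
Step 2: +7 fires, +4 burnt (F count now 7)
Step 3: +4 fires, +7 burnt (F count now 4)
Step 4: +2 fires, +4 burnt (F count now 2)
Step 5: +2 fires, +2 burnt (F count now 2)
Step 6: +0 fires, +2 burnt (F count now 0)
Fire out after step 6
Initially T: 20, now '.': 29
Total burnt (originally-T cells now '.'): 19

Answer: 19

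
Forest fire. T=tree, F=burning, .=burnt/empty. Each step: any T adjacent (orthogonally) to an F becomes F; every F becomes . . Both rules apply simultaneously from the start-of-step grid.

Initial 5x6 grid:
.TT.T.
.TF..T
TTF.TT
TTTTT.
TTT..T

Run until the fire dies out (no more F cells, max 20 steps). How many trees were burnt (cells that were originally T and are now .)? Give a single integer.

Step 1: +4 fires, +2 burnt (F count now 4)
Step 2: +5 fires, +4 burnt (F count now 5)
Step 3: +3 fires, +5 burnt (F count now 3)
Step 4: +2 fires, +3 burnt (F count now 2)
Step 5: +1 fires, +2 burnt (F count now 1)
Step 6: +1 fires, +1 burnt (F count now 1)
Step 7: +0 fires, +1 burnt (F count now 0)
Fire out after step 7
Initially T: 18, now '.': 28
Total burnt (originally-T cells now '.'): 16

Answer: 16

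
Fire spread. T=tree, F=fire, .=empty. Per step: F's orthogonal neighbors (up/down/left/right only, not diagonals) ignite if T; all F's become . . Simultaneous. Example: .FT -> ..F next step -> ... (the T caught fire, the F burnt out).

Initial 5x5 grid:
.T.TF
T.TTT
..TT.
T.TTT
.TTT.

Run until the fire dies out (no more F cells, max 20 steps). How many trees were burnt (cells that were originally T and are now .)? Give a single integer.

Answer: 12

Derivation:
Step 1: +2 fires, +1 burnt (F count now 2)
Step 2: +1 fires, +2 burnt (F count now 1)
Step 3: +2 fires, +1 burnt (F count now 2)
Step 4: +2 fires, +2 burnt (F count now 2)
Step 5: +3 fires, +2 burnt (F count now 3)
Step 6: +1 fires, +3 burnt (F count now 1)
Step 7: +1 fires, +1 burnt (F count now 1)
Step 8: +0 fires, +1 burnt (F count now 0)
Fire out after step 8
Initially T: 15, now '.': 22
Total burnt (originally-T cells now '.'): 12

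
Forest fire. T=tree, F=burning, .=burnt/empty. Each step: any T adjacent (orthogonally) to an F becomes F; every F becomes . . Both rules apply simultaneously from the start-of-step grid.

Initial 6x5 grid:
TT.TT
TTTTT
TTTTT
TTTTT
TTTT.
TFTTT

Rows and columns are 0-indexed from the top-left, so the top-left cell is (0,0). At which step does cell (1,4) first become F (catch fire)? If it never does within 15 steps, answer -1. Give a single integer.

Step 1: cell (1,4)='T' (+3 fires, +1 burnt)
Step 2: cell (1,4)='T' (+4 fires, +3 burnt)
Step 3: cell (1,4)='T' (+5 fires, +4 burnt)
Step 4: cell (1,4)='T' (+4 fires, +5 burnt)
Step 5: cell (1,4)='T' (+5 fires, +4 burnt)
Step 6: cell (1,4)='T' (+3 fires, +5 burnt)
Step 7: cell (1,4)='F' (+2 fires, +3 burnt)
  -> target ignites at step 7
Step 8: cell (1,4)='.' (+1 fires, +2 burnt)
Step 9: cell (1,4)='.' (+0 fires, +1 burnt)
  fire out at step 9

7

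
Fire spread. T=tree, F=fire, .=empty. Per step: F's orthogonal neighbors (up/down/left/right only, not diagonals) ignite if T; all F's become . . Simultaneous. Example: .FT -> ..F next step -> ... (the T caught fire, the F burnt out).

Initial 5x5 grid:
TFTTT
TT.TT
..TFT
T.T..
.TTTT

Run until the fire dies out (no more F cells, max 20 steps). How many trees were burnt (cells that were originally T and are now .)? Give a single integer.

Answer: 15

Derivation:
Step 1: +6 fires, +2 burnt (F count now 6)
Step 2: +4 fires, +6 burnt (F count now 4)
Step 3: +2 fires, +4 burnt (F count now 2)
Step 4: +2 fires, +2 burnt (F count now 2)
Step 5: +1 fires, +2 burnt (F count now 1)
Step 6: +0 fires, +1 burnt (F count now 0)
Fire out after step 6
Initially T: 16, now '.': 24
Total burnt (originally-T cells now '.'): 15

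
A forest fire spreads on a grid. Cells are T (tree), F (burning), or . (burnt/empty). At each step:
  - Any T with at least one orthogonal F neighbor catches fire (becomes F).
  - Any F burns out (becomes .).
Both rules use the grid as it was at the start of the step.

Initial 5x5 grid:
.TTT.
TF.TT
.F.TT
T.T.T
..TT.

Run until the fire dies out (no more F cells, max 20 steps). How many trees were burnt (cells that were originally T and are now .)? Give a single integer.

Answer: 9

Derivation:
Step 1: +2 fires, +2 burnt (F count now 2)
Step 2: +1 fires, +2 burnt (F count now 1)
Step 3: +1 fires, +1 burnt (F count now 1)
Step 4: +1 fires, +1 burnt (F count now 1)
Step 5: +2 fires, +1 burnt (F count now 2)
Step 6: +1 fires, +2 burnt (F count now 1)
Step 7: +1 fires, +1 burnt (F count now 1)
Step 8: +0 fires, +1 burnt (F count now 0)
Fire out after step 8
Initially T: 13, now '.': 21
Total burnt (originally-T cells now '.'): 9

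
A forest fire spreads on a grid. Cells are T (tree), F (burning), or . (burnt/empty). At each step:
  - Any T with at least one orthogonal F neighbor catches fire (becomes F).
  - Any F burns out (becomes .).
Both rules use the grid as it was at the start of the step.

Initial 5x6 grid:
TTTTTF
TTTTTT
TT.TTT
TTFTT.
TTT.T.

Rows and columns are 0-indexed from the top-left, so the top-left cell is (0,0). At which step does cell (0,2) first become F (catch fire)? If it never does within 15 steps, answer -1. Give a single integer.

Step 1: cell (0,2)='T' (+5 fires, +2 burnt)
Step 2: cell (0,2)='T' (+8 fires, +5 burnt)
Step 3: cell (0,2)='F' (+7 fires, +8 burnt)
  -> target ignites at step 3
Step 4: cell (0,2)='.' (+3 fires, +7 burnt)
Step 5: cell (0,2)='.' (+1 fires, +3 burnt)
Step 6: cell (0,2)='.' (+0 fires, +1 burnt)
  fire out at step 6

3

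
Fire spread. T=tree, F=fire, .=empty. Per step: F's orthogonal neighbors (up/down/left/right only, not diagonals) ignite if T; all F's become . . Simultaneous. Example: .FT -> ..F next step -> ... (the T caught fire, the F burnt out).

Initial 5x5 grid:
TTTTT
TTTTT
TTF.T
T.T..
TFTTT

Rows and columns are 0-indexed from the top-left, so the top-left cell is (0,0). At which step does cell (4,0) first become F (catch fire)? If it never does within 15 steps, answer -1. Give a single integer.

Step 1: cell (4,0)='F' (+5 fires, +2 burnt)
  -> target ignites at step 1
Step 2: cell (4,0)='.' (+6 fires, +5 burnt)
Step 3: cell (4,0)='.' (+5 fires, +6 burnt)
Step 4: cell (4,0)='.' (+3 fires, +5 burnt)
Step 5: cell (4,0)='.' (+0 fires, +3 burnt)
  fire out at step 5

1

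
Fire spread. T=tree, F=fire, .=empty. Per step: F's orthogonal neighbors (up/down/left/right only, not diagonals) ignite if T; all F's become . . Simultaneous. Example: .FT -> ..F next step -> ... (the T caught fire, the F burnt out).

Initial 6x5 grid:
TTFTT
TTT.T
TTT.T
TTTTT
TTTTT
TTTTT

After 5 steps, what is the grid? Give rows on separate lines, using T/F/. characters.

Step 1: 3 trees catch fire, 1 burn out
  TF.FT
  TTF.T
  TTT.T
  TTTTT
  TTTTT
  TTTTT
Step 2: 4 trees catch fire, 3 burn out
  F...F
  TF..T
  TTF.T
  TTTTT
  TTTTT
  TTTTT
Step 3: 4 trees catch fire, 4 burn out
  .....
  F...F
  TF..T
  TTFTT
  TTTTT
  TTTTT
Step 4: 5 trees catch fire, 4 burn out
  .....
  .....
  F...F
  TF.FT
  TTFTT
  TTTTT
Step 5: 5 trees catch fire, 5 burn out
  .....
  .....
  .....
  F...F
  TF.FT
  TTFTT

.....
.....
.....
F...F
TF.FT
TTFTT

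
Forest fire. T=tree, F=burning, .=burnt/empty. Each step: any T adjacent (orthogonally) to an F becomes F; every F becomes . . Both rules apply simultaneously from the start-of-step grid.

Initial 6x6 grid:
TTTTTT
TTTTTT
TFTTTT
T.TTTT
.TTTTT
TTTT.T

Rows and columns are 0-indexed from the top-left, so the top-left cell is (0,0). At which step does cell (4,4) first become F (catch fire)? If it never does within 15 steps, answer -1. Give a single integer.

Step 1: cell (4,4)='T' (+3 fires, +1 burnt)
Step 2: cell (4,4)='T' (+6 fires, +3 burnt)
Step 3: cell (4,4)='T' (+6 fires, +6 burnt)
Step 4: cell (4,4)='T' (+7 fires, +6 burnt)
Step 5: cell (4,4)='F' (+6 fires, +7 burnt)
  -> target ignites at step 5
Step 6: cell (4,4)='.' (+3 fires, +6 burnt)
Step 7: cell (4,4)='.' (+1 fires, +3 burnt)
Step 8: cell (4,4)='.' (+0 fires, +1 burnt)
  fire out at step 8

5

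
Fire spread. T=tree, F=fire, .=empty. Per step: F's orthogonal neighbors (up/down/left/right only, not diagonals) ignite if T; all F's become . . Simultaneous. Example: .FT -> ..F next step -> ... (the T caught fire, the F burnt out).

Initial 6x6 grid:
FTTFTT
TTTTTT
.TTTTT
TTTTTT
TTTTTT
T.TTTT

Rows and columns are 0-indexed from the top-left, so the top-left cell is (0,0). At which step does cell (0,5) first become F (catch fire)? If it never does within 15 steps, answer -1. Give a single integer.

Step 1: cell (0,5)='T' (+5 fires, +2 burnt)
Step 2: cell (0,5)='F' (+5 fires, +5 burnt)
  -> target ignites at step 2
Step 3: cell (0,5)='.' (+5 fires, +5 burnt)
Step 4: cell (0,5)='.' (+5 fires, +5 burnt)
Step 5: cell (0,5)='.' (+6 fires, +5 burnt)
Step 6: cell (0,5)='.' (+4 fires, +6 burnt)
Step 7: cell (0,5)='.' (+2 fires, +4 burnt)
Step 8: cell (0,5)='.' (+0 fires, +2 burnt)
  fire out at step 8

2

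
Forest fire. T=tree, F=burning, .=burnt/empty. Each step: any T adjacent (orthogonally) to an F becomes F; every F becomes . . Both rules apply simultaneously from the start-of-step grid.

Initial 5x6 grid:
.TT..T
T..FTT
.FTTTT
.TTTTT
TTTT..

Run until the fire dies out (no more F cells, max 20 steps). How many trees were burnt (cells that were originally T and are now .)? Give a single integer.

Step 1: +4 fires, +2 burnt (F count now 4)
Step 2: +5 fires, +4 burnt (F count now 5)
Step 3: +6 fires, +5 burnt (F count now 6)
Step 4: +1 fires, +6 burnt (F count now 1)
Step 5: +0 fires, +1 burnt (F count now 0)
Fire out after step 5
Initially T: 19, now '.': 27
Total burnt (originally-T cells now '.'): 16

Answer: 16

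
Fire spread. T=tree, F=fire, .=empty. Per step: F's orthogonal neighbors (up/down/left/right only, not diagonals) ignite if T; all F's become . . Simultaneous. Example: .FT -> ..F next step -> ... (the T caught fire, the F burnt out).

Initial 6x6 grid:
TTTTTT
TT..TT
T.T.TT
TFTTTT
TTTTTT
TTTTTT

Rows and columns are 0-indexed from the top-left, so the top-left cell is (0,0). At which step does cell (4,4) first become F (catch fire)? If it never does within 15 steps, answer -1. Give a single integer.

Step 1: cell (4,4)='T' (+3 fires, +1 burnt)
Step 2: cell (4,4)='T' (+6 fires, +3 burnt)
Step 3: cell (4,4)='T' (+5 fires, +6 burnt)
Step 4: cell (4,4)='F' (+6 fires, +5 burnt)
  -> target ignites at step 4
Step 5: cell (4,4)='.' (+5 fires, +6 burnt)
Step 6: cell (4,4)='.' (+4 fires, +5 burnt)
Step 7: cell (4,4)='.' (+2 fires, +4 burnt)
Step 8: cell (4,4)='.' (+0 fires, +2 burnt)
  fire out at step 8

4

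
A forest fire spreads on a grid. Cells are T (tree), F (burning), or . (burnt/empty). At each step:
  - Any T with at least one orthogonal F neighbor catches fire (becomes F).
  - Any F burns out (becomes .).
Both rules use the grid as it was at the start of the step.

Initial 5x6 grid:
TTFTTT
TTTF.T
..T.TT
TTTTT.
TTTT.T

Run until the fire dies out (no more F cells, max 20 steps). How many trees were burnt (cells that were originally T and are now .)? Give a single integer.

Answer: 21

Derivation:
Step 1: +3 fires, +2 burnt (F count now 3)
Step 2: +4 fires, +3 burnt (F count now 4)
Step 3: +3 fires, +4 burnt (F count now 3)
Step 4: +4 fires, +3 burnt (F count now 4)
Step 5: +5 fires, +4 burnt (F count now 5)
Step 6: +2 fires, +5 burnt (F count now 2)
Step 7: +0 fires, +2 burnt (F count now 0)
Fire out after step 7
Initially T: 22, now '.': 29
Total burnt (originally-T cells now '.'): 21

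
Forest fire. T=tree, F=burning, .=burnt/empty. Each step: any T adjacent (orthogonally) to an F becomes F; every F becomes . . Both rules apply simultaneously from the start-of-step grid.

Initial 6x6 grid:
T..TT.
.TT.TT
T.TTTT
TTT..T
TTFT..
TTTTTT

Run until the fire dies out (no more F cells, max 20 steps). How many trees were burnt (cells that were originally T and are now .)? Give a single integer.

Step 1: +4 fires, +1 burnt (F count now 4)
Step 2: +5 fires, +4 burnt (F count now 5)
Step 3: +5 fires, +5 burnt (F count now 5)
Step 4: +4 fires, +5 burnt (F count now 4)
Step 5: +2 fires, +4 burnt (F count now 2)
Step 6: +3 fires, +2 burnt (F count now 3)
Step 7: +1 fires, +3 burnt (F count now 1)
Step 8: +0 fires, +1 burnt (F count now 0)
Fire out after step 8
Initially T: 25, now '.': 35
Total burnt (originally-T cells now '.'): 24

Answer: 24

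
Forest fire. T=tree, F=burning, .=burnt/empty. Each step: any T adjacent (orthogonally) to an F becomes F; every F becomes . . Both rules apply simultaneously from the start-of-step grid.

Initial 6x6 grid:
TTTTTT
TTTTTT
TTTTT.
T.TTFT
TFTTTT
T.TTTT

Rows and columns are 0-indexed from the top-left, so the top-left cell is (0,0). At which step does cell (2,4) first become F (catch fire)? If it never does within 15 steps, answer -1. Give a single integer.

Step 1: cell (2,4)='F' (+6 fires, +2 burnt)
  -> target ignites at step 1
Step 2: cell (2,4)='.' (+9 fires, +6 burnt)
Step 3: cell (2,4)='.' (+7 fires, +9 burnt)
Step 4: cell (2,4)='.' (+5 fires, +7 burnt)
Step 5: cell (2,4)='.' (+3 fires, +5 burnt)
Step 6: cell (2,4)='.' (+1 fires, +3 burnt)
Step 7: cell (2,4)='.' (+0 fires, +1 burnt)
  fire out at step 7

1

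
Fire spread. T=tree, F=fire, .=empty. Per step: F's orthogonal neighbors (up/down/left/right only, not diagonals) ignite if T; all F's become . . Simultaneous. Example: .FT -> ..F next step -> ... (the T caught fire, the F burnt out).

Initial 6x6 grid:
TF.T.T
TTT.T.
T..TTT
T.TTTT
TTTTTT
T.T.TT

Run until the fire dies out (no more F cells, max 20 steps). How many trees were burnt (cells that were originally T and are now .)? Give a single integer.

Answer: 24

Derivation:
Step 1: +2 fires, +1 burnt (F count now 2)
Step 2: +2 fires, +2 burnt (F count now 2)
Step 3: +1 fires, +2 burnt (F count now 1)
Step 4: +1 fires, +1 burnt (F count now 1)
Step 5: +1 fires, +1 burnt (F count now 1)
Step 6: +2 fires, +1 burnt (F count now 2)
Step 7: +1 fires, +2 burnt (F count now 1)
Step 8: +3 fires, +1 burnt (F count now 3)
Step 9: +2 fires, +3 burnt (F count now 2)
Step 10: +4 fires, +2 burnt (F count now 4)
Step 11: +3 fires, +4 burnt (F count now 3)
Step 12: +2 fires, +3 burnt (F count now 2)
Step 13: +0 fires, +2 burnt (F count now 0)
Fire out after step 13
Initially T: 26, now '.': 34
Total burnt (originally-T cells now '.'): 24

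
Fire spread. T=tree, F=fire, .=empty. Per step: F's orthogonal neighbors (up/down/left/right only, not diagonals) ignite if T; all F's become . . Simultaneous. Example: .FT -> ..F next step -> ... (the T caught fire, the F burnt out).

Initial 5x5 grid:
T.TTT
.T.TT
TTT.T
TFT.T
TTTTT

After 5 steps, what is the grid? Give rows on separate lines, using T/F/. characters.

Step 1: 4 trees catch fire, 1 burn out
  T.TTT
  .T.TT
  TFT.T
  F.F.T
  TFTTT
Step 2: 5 trees catch fire, 4 burn out
  T.TTT
  .F.TT
  F.F.T
  ....T
  F.FTT
Step 3: 1 trees catch fire, 5 burn out
  T.TTT
  ...TT
  ....T
  ....T
  ...FT
Step 4: 1 trees catch fire, 1 burn out
  T.TTT
  ...TT
  ....T
  ....T
  ....F
Step 5: 1 trees catch fire, 1 burn out
  T.TTT
  ...TT
  ....T
  ....F
  .....

T.TTT
...TT
....T
....F
.....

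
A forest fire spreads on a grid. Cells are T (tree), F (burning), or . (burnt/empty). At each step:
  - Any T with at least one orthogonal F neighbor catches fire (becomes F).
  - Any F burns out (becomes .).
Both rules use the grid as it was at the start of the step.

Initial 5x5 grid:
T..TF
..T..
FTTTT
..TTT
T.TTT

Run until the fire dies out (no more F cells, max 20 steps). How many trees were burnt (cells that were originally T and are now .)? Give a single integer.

Step 1: +2 fires, +2 burnt (F count now 2)
Step 2: +1 fires, +2 burnt (F count now 1)
Step 3: +3 fires, +1 burnt (F count now 3)
Step 4: +3 fires, +3 burnt (F count now 3)
Step 5: +2 fires, +3 burnt (F count now 2)
Step 6: +1 fires, +2 burnt (F count now 1)
Step 7: +0 fires, +1 burnt (F count now 0)
Fire out after step 7
Initially T: 14, now '.': 23
Total burnt (originally-T cells now '.'): 12

Answer: 12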